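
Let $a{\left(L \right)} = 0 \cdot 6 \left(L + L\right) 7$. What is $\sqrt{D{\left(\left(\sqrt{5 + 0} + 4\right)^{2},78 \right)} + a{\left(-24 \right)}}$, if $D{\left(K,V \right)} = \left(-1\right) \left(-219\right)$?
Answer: $\sqrt{219} \approx 14.799$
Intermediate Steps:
$a{\left(L \right)} = 0$ ($a{\left(L \right)} = 0 \cdot 6 \cdot 2 L 7 = 0 \cdot 12 L 7 = 0 \cdot 7 = 0$)
$D{\left(K,V \right)} = 219$
$\sqrt{D{\left(\left(\sqrt{5 + 0} + 4\right)^{2},78 \right)} + a{\left(-24 \right)}} = \sqrt{219 + 0} = \sqrt{219}$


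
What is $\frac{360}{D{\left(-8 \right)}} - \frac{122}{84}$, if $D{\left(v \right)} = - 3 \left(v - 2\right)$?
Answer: $\frac{443}{42} \approx 10.548$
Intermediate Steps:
$D{\left(v \right)} = 6 - 3 v$ ($D{\left(v \right)} = - 3 \left(-2 + v\right) = 6 - 3 v$)
$\frac{360}{D{\left(-8 \right)}} - \frac{122}{84} = \frac{360}{6 - -24} - \frac{122}{84} = \frac{360}{6 + 24} - \frac{61}{42} = \frac{360}{30} - \frac{61}{42} = 360 \cdot \frac{1}{30} - \frac{61}{42} = 12 - \frac{61}{42} = \frac{443}{42}$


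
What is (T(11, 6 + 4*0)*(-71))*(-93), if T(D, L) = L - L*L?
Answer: -198090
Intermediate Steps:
T(D, L) = L - L²
(T(11, 6 + 4*0)*(-71))*(-93) = (((6 + 4*0)*(1 - (6 + 4*0)))*(-71))*(-93) = (((6 + 0)*(1 - (6 + 0)))*(-71))*(-93) = ((6*(1 - 1*6))*(-71))*(-93) = ((6*(1 - 6))*(-71))*(-93) = ((6*(-5))*(-71))*(-93) = -30*(-71)*(-93) = 2130*(-93) = -198090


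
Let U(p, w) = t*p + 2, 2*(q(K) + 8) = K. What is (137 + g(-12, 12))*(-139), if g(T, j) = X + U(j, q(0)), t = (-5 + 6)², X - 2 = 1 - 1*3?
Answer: -20989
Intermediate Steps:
X = 0 (X = 2 + (1 - 1*3) = 2 + (1 - 3) = 2 - 2 = 0)
q(K) = -8 + K/2
t = 1 (t = 1² = 1)
U(p, w) = 2 + p (U(p, w) = 1*p + 2 = p + 2 = 2 + p)
g(T, j) = 2 + j (g(T, j) = 0 + (2 + j) = 2 + j)
(137 + g(-12, 12))*(-139) = (137 + (2 + 12))*(-139) = (137 + 14)*(-139) = 151*(-139) = -20989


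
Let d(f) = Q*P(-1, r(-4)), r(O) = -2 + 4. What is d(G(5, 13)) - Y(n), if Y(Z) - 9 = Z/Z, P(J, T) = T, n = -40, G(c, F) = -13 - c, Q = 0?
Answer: -10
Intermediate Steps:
r(O) = 2
Y(Z) = 10 (Y(Z) = 9 + Z/Z = 9 + 1 = 10)
d(f) = 0 (d(f) = 0*2 = 0)
d(G(5, 13)) - Y(n) = 0 - 1*10 = 0 - 10 = -10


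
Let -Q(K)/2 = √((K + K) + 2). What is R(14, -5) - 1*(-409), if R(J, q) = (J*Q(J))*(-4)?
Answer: 409 + 112*√30 ≈ 1022.4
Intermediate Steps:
Q(K) = -2*√(2 + 2*K) (Q(K) = -2*√((K + K) + 2) = -2*√(2*K + 2) = -2*√(2 + 2*K))
R(J, q) = 8*J*√(2 + 2*J) (R(J, q) = (J*(-2*√(2 + 2*J)))*(-4) = -2*J*√(2 + 2*J)*(-4) = 8*J*√(2 + 2*J))
R(14, -5) - 1*(-409) = 8*14*√(2 + 2*14) - 1*(-409) = 8*14*√(2 + 28) + 409 = 8*14*√30 + 409 = 112*√30 + 409 = 409 + 112*√30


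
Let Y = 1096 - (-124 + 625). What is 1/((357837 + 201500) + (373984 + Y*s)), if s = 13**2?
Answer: 1/1033876 ≈ 9.6723e-7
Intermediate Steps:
s = 169
Y = 595 (Y = 1096 - 1*501 = 1096 - 501 = 595)
1/((357837 + 201500) + (373984 + Y*s)) = 1/((357837 + 201500) + (373984 + 595*169)) = 1/(559337 + (373984 + 100555)) = 1/(559337 + 474539) = 1/1033876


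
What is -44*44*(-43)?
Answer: 83248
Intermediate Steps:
-44*44*(-43) = -1936*(-43) = 83248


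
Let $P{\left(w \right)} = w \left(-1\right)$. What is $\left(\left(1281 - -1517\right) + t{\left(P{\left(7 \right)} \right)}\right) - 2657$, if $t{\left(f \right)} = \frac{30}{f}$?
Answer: $\frac{957}{7} \approx 136.71$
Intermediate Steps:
$P{\left(w \right)} = - w$
$\left(\left(1281 - -1517\right) + t{\left(P{\left(7 \right)} \right)}\right) - 2657 = \left(\left(1281 - -1517\right) + \frac{30}{\left(-1\right) 7}\right) - 2657 = \left(\left(1281 + 1517\right) + \frac{30}{-7}\right) - 2657 = \left(2798 + 30 \left(- \frac{1}{7}\right)\right) - 2657 = \left(2798 - \frac{30}{7}\right) - 2657 = \frac{19556}{7} - 2657 = \frac{957}{7}$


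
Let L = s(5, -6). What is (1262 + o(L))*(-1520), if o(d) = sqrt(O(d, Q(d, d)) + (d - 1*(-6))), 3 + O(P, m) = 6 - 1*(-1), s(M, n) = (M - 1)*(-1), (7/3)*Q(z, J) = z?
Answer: -1918240 - 1520*sqrt(6) ≈ -1.9220e+6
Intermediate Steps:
Q(z, J) = 3*z/7
s(M, n) = 1 - M (s(M, n) = (-1 + M)*(-1) = 1 - M)
L = -4 (L = 1 - 1*5 = 1 - 5 = -4)
O(P, m) = 4 (O(P, m) = -3 + (6 - 1*(-1)) = -3 + (6 + 1) = -3 + 7 = 4)
o(d) = sqrt(10 + d) (o(d) = sqrt(4 + (d - 1*(-6))) = sqrt(4 + (d + 6)) = sqrt(4 + (6 + d)) = sqrt(10 + d))
(1262 + o(L))*(-1520) = (1262 + sqrt(10 - 4))*(-1520) = (1262 + sqrt(6))*(-1520) = -1918240 - 1520*sqrt(6)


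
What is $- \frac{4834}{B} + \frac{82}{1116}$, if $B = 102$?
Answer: $- \frac{448865}{9486} \approx -47.319$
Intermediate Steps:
$- \frac{4834}{B} + \frac{82}{1116} = - \frac{4834}{102} + \frac{82}{1116} = \left(-4834\right) \frac{1}{102} + 82 \cdot \frac{1}{1116} = - \frac{2417}{51} + \frac{41}{558} = - \frac{448865}{9486}$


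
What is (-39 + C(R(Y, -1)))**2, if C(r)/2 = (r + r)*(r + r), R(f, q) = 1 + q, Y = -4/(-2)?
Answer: 1521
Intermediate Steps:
Y = 2 (Y = -4*(-1/2) = 2)
C(r) = 8*r**2 (C(r) = 2*((r + r)*(r + r)) = 2*((2*r)*(2*r)) = 2*(4*r**2) = 8*r**2)
(-39 + C(R(Y, -1)))**2 = (-39 + 8*(1 - 1)**2)**2 = (-39 + 8*0**2)**2 = (-39 + 8*0)**2 = (-39 + 0)**2 = (-39)**2 = 1521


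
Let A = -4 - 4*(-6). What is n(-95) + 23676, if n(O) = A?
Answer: 23696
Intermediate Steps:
A = 20 (A = -4 + 24 = 20)
n(O) = 20
n(-95) + 23676 = 20 + 23676 = 23696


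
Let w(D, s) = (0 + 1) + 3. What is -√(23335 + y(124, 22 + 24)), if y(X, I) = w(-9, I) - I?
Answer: -√23293 ≈ -152.62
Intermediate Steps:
w(D, s) = 4 (w(D, s) = 1 + 3 = 4)
y(X, I) = 4 - I
-√(23335 + y(124, 22 + 24)) = -√(23335 + (4 - (22 + 24))) = -√(23335 + (4 - 1*46)) = -√(23335 + (4 - 46)) = -√(23335 - 42) = -√23293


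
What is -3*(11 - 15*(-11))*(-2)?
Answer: 1056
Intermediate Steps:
-3*(11 - 15*(-11))*(-2) = -3*(11 + 165)*(-2) = -3*176*(-2) = -528*(-2) = 1056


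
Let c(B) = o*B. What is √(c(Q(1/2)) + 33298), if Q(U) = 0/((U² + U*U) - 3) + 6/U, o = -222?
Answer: 17*√106 ≈ 175.03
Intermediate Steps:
Q(U) = 6/U (Q(U) = 0/((U² + U²) - 3) + 6/U = 0/(2*U² - 3) + 6/U = 0/(-3 + 2*U²) + 6/U = 0 + 6/U = 6/U)
c(B) = -222*B
√(c(Q(1/2)) + 33298) = √(-1332/(1/2) + 33298) = √(-1332/½ + 33298) = √(-1332*2 + 33298) = √(-222*12 + 33298) = √(-2664 + 33298) = √30634 = 17*√106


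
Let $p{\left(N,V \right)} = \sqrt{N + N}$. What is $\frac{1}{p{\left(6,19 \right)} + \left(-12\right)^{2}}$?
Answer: $\frac{12}{1727} - \frac{\sqrt{3}}{10362} \approx 0.0067813$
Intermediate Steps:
$p{\left(N,V \right)} = \sqrt{2} \sqrt{N}$ ($p{\left(N,V \right)} = \sqrt{2 N} = \sqrt{2} \sqrt{N}$)
$\frac{1}{p{\left(6,19 \right)} + \left(-12\right)^{2}} = \frac{1}{\sqrt{2} \sqrt{6} + \left(-12\right)^{2}} = \frac{1}{2 \sqrt{3} + 144} = \frac{1}{144 + 2 \sqrt{3}}$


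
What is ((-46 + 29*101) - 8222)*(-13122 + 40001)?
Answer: -143506981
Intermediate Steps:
((-46 + 29*101) - 8222)*(-13122 + 40001) = ((-46 + 2929) - 8222)*26879 = (2883 - 8222)*26879 = -5339*26879 = -143506981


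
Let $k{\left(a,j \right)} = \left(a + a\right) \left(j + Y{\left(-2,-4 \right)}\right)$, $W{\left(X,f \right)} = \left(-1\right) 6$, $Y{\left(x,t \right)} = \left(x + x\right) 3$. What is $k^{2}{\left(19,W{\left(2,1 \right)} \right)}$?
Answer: $467856$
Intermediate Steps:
$Y{\left(x,t \right)} = 6 x$ ($Y{\left(x,t \right)} = 2 x 3 = 6 x$)
$W{\left(X,f \right)} = -6$
$k{\left(a,j \right)} = 2 a \left(-12 + j\right)$ ($k{\left(a,j \right)} = \left(a + a\right) \left(j + 6 \left(-2\right)\right) = 2 a \left(j - 12\right) = 2 a \left(-12 + j\right)$)
$k^{2}{\left(19,W{\left(2,1 \right)} \right)} = \left(2 \cdot 19 \left(-12 - 6\right)\right)^{2} = \left(2 \cdot 19 \left(-18\right)\right)^{2} = \left(-684\right)^{2} = 467856$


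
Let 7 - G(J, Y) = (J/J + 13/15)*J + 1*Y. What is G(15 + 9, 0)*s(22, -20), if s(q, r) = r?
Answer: 756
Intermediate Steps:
G(J, Y) = 7 - Y - 28*J/15 (G(J, Y) = 7 - ((J/J + 13/15)*J + 1*Y) = 7 - ((1 + 13*(1/15))*J + Y) = 7 - ((1 + 13/15)*J + Y) = 7 - (28*J/15 + Y) = 7 - (Y + 28*J/15) = 7 + (-Y - 28*J/15) = 7 - Y - 28*J/15)
G(15 + 9, 0)*s(22, -20) = (7 - 1*0 - 28*(15 + 9)/15)*(-20) = (7 + 0 - 28/15*24)*(-20) = (7 + 0 - 224/5)*(-20) = -189/5*(-20) = 756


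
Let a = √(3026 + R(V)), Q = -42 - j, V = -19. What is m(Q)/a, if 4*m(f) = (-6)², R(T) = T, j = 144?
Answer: 9*√3007/3007 ≈ 0.16413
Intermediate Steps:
Q = -186 (Q = -42 - 1*144 = -42 - 144 = -186)
m(f) = 9 (m(f) = (¼)*(-6)² = (¼)*36 = 9)
a = √3007 (a = √(3026 - 19) = √3007 ≈ 54.836)
m(Q)/a = 9/(√3007) = 9*(√3007/3007) = 9*√3007/3007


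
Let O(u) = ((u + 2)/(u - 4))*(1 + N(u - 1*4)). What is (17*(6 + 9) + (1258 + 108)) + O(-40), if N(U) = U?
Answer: 34845/22 ≈ 1583.9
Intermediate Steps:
O(u) = (-3 + u)*(2 + u)/(-4 + u) (O(u) = ((u + 2)/(u - 4))*(1 + (u - 1*4)) = ((2 + u)/(-4 + u))*(1 + (u - 4)) = ((2 + u)/(-4 + u))*(1 + (-4 + u)) = ((2 + u)/(-4 + u))*(-3 + u) = (-3 + u)*(2 + u)/(-4 + u))
(17*(6 + 9) + (1258 + 108)) + O(-40) = (17*(6 + 9) + (1258 + 108)) + (-6 + (-40)**2 - 1*(-40))/(-4 - 40) = (17*15 + 1366) + (-6 + 1600 + 40)/(-44) = (255 + 1366) - 1/44*1634 = 1621 - 817/22 = 34845/22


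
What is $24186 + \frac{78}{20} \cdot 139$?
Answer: $\frac{247281}{10} \approx 24728.0$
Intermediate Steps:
$24186 + \frac{78}{20} \cdot 139 = 24186 + 78 \cdot \frac{1}{20} \cdot 139 = 24186 + \frac{39}{10} \cdot 139 = 24186 + \frac{5421}{10} = \frac{247281}{10}$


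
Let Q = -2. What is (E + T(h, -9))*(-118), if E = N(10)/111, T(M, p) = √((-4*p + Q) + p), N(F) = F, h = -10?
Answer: -66670/111 ≈ -600.63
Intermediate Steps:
T(M, p) = √(-2 - 3*p) (T(M, p) = √((-4*p - 2) + p) = √((-2 - 4*p) + p) = √(-2 - 3*p))
E = 10/111 ≈ 0.090090
(E + T(h, -9))*(-118) = (10/111 + √(-2 - 3*(-9)))*(-118) = (10/111 + √(-2 + 27))*(-118) = (10/111 + √25)*(-118) = (10/111 + 5)*(-118) = (565/111)*(-118) = -66670/111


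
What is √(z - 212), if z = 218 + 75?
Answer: 9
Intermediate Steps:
z = 293
√(z - 212) = √(293 - 212) = √81 = 9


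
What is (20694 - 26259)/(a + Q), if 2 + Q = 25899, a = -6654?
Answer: -795/2749 ≈ -0.28920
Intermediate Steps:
Q = 25897 (Q = -2 + 25899 = 25897)
(20694 - 26259)/(a + Q) = (20694 - 26259)/(-6654 + 25897) = -5565/19243 = -5565*1/19243 = -795/2749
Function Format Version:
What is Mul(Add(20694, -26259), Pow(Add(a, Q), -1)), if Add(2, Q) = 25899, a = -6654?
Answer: Rational(-795, 2749) ≈ -0.28920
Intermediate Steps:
Q = 25897 (Q = Add(-2, 25899) = 25897)
Mul(Add(20694, -26259), Pow(Add(a, Q), -1)) = Mul(Add(20694, -26259), Pow(Add(-6654, 25897), -1)) = Mul(-5565, Pow(19243, -1)) = Mul(-5565, Rational(1, 19243)) = Rational(-795, 2749)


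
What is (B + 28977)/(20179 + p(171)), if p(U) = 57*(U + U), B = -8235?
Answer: 20742/39673 ≈ 0.52282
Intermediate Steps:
p(U) = 114*U (p(U) = 57*(2*U) = 114*U)
(B + 28977)/(20179 + p(171)) = (-8235 + 28977)/(20179 + 114*171) = 20742/(20179 + 19494) = 20742/39673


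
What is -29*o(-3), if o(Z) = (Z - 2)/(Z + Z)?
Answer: -145/6 ≈ -24.167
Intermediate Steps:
o(Z) = (-2 + Z)/(2*Z) (o(Z) = (-2 + Z)/((2*Z)) = (-2 + Z)*(1/(2*Z)) = (-2 + Z)/(2*Z))
-29*o(-3) = -29*(-2 - 3)/(2*(-3)) = -29*(-1)*(-5)/(2*3) = -29*⅚ = -145/6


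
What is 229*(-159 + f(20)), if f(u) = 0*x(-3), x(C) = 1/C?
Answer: -36411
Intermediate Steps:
f(u) = 0 (f(u) = 0/(-3) = 0*(-⅓) = 0)
229*(-159 + f(20)) = 229*(-159 + 0) = 229*(-159) = -36411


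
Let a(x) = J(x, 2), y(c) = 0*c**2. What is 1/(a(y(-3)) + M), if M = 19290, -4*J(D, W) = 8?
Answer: 1/19288 ≈ 5.1846e-5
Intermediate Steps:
y(c) = 0
J(D, W) = -2 (J(D, W) = -1/4*8 = -2)
a(x) = -2
1/(a(y(-3)) + M) = 1/(-2 + 19290) = 1/19288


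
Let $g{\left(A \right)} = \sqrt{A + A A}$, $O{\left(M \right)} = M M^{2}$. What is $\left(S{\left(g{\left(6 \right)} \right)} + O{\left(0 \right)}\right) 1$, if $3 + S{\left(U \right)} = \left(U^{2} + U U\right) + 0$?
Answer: $81$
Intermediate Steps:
$O{\left(M \right)} = M^{3}$
$g{\left(A \right)} = \sqrt{A + A^{2}}$
$S{\left(U \right)} = -3 + 2 U^{2}$ ($S{\left(U \right)} = -3 + \left(\left(U^{2} + U U\right) + 0\right) = -3 + \left(\left(U^{2} + U^{2}\right) + 0\right) = -3 + \left(2 U^{2} + 0\right) = -3 + 2 U^{2}$)
$\left(S{\left(g{\left(6 \right)} \right)} + O{\left(0 \right)}\right) 1 = \left(\left(-3 + 2 \left(\sqrt{6 \left(1 + 6\right)}\right)^{2}\right) + 0^{3}\right) 1 = \left(\left(-3 + 2 \left(\sqrt{6 \cdot 7}\right)^{2}\right) + 0\right) 1 = \left(\left(-3 + 2 \left(\sqrt{42}\right)^{2}\right) + 0\right) 1 = \left(\left(-3 + 2 \cdot 42\right) + 0\right) 1 = \left(\left(-3 + 84\right) + 0\right) 1 = \left(81 + 0\right) 1 = 81 \cdot 1 = 81$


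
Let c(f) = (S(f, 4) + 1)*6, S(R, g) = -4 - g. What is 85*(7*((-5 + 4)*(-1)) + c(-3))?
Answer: -2975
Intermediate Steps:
c(f) = -42 (c(f) = ((-4 - 1*4) + 1)*6 = ((-4 - 4) + 1)*6 = (-8 + 1)*6 = -7*6 = -42)
85*(7*((-5 + 4)*(-1)) + c(-3)) = 85*(7*((-5 + 4)*(-1)) - 42) = 85*(7*(-1*(-1)) - 42) = 85*(7*1 - 42) = 85*(7 - 42) = 85*(-35) = -2975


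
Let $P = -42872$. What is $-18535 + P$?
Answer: $-61407$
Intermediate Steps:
$-18535 + P = -18535 - 42872 = -61407$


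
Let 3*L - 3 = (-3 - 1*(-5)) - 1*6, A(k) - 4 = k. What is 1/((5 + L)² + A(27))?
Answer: 9/475 ≈ 0.018947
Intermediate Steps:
A(k) = 4 + k
L = -⅓ (L = 1 + ((-3 - 1*(-5)) - 1*6)/3 = 1 + ((-3 + 5) - 6)/3 = 1 + (2 - 6)/3 = 1 + (⅓)*(-4) = 1 - 4/3 = -⅓ ≈ -0.33333)
1/((5 + L)² + A(27)) = 1/((5 - ⅓)² + (4 + 27)) = 1/((14/3)² + 31) = 1/(196/9 + 31) = 1/(475/9) = 9/475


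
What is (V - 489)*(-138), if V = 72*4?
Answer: 27738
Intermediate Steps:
V = 288
(V - 489)*(-138) = (288 - 489)*(-138) = -201*(-138) = 27738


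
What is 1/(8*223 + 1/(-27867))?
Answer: 27867/49714727 ≈ 0.00056054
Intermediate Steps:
1/(8*223 + 1/(-27867)) = 1/(1784 - 1/27867) = 1/(49714727/27867) = 27867/49714727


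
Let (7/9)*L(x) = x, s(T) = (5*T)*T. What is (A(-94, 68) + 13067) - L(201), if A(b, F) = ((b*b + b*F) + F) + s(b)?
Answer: 416504/7 ≈ 59501.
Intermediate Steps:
s(T) = 5*T**2
A(b, F) = F + 6*b**2 + F*b (A(b, F) = ((b*b + b*F) + F) + 5*b**2 = ((b**2 + F*b) + F) + 5*b**2 = (F + b**2 + F*b) + 5*b**2 = F + 6*b**2 + F*b)
L(x) = 9*x/7
(A(-94, 68) + 13067) - L(201) = ((68 + 6*(-94)**2 + 68*(-94)) + 13067) - 9*201/7 = ((68 + 6*8836 - 6392) + 13067) - 1*1809/7 = ((68 + 53016 - 6392) + 13067) - 1809/7 = (46692 + 13067) - 1809/7 = 59759 - 1809/7 = 416504/7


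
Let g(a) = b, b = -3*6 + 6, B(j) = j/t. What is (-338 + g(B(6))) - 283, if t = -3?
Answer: -633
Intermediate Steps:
B(j) = -j/3 (B(j) = j/(-3) = j*(-⅓) = -j/3)
b = -12 (b = -18 + 6 = -12)
g(a) = -12
(-338 + g(B(6))) - 283 = (-338 - 12) - 283 = -350 - 283 = -633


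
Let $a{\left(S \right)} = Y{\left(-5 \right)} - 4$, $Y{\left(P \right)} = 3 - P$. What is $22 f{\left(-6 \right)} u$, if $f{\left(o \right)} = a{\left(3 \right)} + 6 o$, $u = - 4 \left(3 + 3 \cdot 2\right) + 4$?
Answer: $22528$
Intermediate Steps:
$a{\left(S \right)} = 4$ ($a{\left(S \right)} = \left(3 - -5\right) - 4 = \left(3 + 5\right) - 4 = 8 - 4 = 4$)
$u = -32$ ($u = - 4 \left(3 + 6\right) + 4 = \left(-4\right) 9 + 4 = -36 + 4 = -32$)
$f{\left(o \right)} = 4 + 6 o$
$22 f{\left(-6 \right)} u = 22 \left(4 + 6 \left(-6\right)\right) \left(-32\right) = 22 \left(4 - 36\right) \left(-32\right) = 22 \left(-32\right) \left(-32\right) = \left(-704\right) \left(-32\right) = 22528$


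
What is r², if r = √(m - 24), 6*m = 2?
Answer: -71/3 ≈ -23.667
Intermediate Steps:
m = ⅓ (m = (⅙)*2 = ⅓ ≈ 0.33333)
r = I*√213/3 (r = √(⅓ - 24) = √(-71/3) = I*√213/3 ≈ 4.8648*I)
r² = (I*√213/3)² = -71/3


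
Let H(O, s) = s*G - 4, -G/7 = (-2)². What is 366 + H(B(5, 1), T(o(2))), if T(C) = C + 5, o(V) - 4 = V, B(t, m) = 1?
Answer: 54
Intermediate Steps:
G = -28 (G = -7*(-2)² = -7*4 = -28)
o(V) = 4 + V
T(C) = 5 + C
H(O, s) = -4 - 28*s (H(O, s) = s*(-28) - 4 = -28*s - 4 = -4 - 28*s)
366 + H(B(5, 1), T(o(2))) = 366 + (-4 - 28*(5 + (4 + 2))) = 366 + (-4 - 28*(5 + 6)) = 366 + (-4 - 28*11) = 366 + (-4 - 308) = 366 - 312 = 54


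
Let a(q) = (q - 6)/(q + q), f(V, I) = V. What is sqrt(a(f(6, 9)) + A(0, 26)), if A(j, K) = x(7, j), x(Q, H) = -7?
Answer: I*sqrt(7) ≈ 2.6458*I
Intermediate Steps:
A(j, K) = -7
a(q) = (-6 + q)/(2*q) (a(q) = (-6 + q)/((2*q)) = (-6 + q)*(1/(2*q)) = (-6 + q)/(2*q))
sqrt(a(f(6, 9)) + A(0, 26)) = sqrt((1/2)*(-6 + 6)/6 - 7) = sqrt((1/2)*(1/6)*0 - 7) = sqrt(0 - 7) = sqrt(-7) = I*sqrt(7)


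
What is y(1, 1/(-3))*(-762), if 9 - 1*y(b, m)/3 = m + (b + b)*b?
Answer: -16764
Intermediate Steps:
y(b, m) = 27 - 6*b² - 3*m (y(b, m) = 27 - 3*(m + (b + b)*b) = 27 - 3*(m + (2*b)*b) = 27 - 3*(m + 2*b²) = 27 + (-6*b² - 3*m) = 27 - 6*b² - 3*m)
y(1, 1/(-3))*(-762) = (27 - 6*1² - 3/(-3))*(-762) = (27 - 6*1 - 3*(-⅓))*(-762) = (27 - 6 + 1)*(-762) = 22*(-762) = -16764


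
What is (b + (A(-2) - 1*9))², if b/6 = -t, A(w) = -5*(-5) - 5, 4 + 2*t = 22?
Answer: 1849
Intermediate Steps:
t = 9 (t = -2 + (½)*22 = -2 + 11 = 9)
A(w) = 20 (A(w) = 25 - 5 = 20)
b = -54 (b = 6*(-1*9) = 6*(-9) = -54)
(b + (A(-2) - 1*9))² = (-54 + (20 - 1*9))² = (-54 + (20 - 9))² = (-54 + 11)² = (-43)² = 1849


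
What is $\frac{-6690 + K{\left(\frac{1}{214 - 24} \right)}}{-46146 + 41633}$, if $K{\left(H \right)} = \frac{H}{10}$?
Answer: $\frac{12710999}{8574700} \approx 1.4824$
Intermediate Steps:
$K{\left(H \right)} = \frac{H}{10}$ ($K{\left(H \right)} = H \frac{1}{10} = \frac{H}{10}$)
$\frac{-6690 + K{\left(\frac{1}{214 - 24} \right)}}{-46146 + 41633} = \frac{-6690 + \frac{1}{10 \left(214 - 24\right)}}{-46146 + 41633} = \frac{-6690 + \frac{1}{10 \cdot 190}}{-4513} = \left(-6690 + \frac{1}{10} \cdot \frac{1}{190}\right) \left(- \frac{1}{4513}\right) = \left(-6690 + \frac{1}{1900}\right) \left(- \frac{1}{4513}\right) = \left(- \frac{12710999}{1900}\right) \left(- \frac{1}{4513}\right) = \frac{12710999}{8574700}$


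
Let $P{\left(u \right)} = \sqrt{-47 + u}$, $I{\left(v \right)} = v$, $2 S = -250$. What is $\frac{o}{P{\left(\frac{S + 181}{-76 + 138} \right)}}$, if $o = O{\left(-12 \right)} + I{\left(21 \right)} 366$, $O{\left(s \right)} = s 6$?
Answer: $- \frac{7614 i \sqrt{44299}}{1429} \approx - 1121.4 i$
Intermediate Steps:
$S = -125$ ($S = \frac{1}{2} \left(-250\right) = -125$)
$O{\left(s \right)} = 6 s$
$o = 7614$ ($o = 6 \left(-12\right) + 21 \cdot 366 = -72 + 7686 = 7614$)
$\frac{o}{P{\left(\frac{S + 181}{-76 + 138} \right)}} = \frac{7614}{\sqrt{-47 + \frac{-125 + 181}{-76 + 138}}} = \frac{7614}{\sqrt{-47 + \frac{56}{62}}} = \frac{7614}{\sqrt{-47 + 56 \cdot \frac{1}{62}}} = \frac{7614}{\sqrt{-47 + \frac{28}{31}}} = \frac{7614}{\sqrt{- \frac{1429}{31}}} = \frac{7614}{\frac{1}{31} i \sqrt{44299}} = 7614 \left(- \frac{i \sqrt{44299}}{1429}\right) = - \frac{7614 i \sqrt{44299}}{1429}$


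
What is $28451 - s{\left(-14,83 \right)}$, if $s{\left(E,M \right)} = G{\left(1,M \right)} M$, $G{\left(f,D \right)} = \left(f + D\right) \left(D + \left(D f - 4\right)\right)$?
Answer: $-1101013$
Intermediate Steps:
$G{\left(f,D \right)} = \left(D + f\right) \left(-4 + D + D f\right)$ ($G{\left(f,D \right)} = \left(D + f\right) \left(D + \left(-4 + D f\right)\right) = \left(D + f\right) \left(-4 + D + D f\right)$)
$s{\left(E,M \right)} = M \left(-4 - 2 M + 2 M^{2}\right)$ ($s{\left(E,M \right)} = \left(M^{2} - 4 M - 4 + M 1 + M 1^{2} + 1 M^{2}\right) M = \left(M^{2} - 4 M - 4 + M + M 1 + M^{2}\right) M = \left(M^{2} - 4 M - 4 + M + M + M^{2}\right) M = \left(-4 - 2 M + 2 M^{2}\right) M = M \left(-4 - 2 M + 2 M^{2}\right)$)
$28451 - s{\left(-14,83 \right)} = 28451 - 2 \cdot 83 \left(-2 + 83^{2} - 83\right) = 28451 - 2 \cdot 83 \left(-2 + 6889 - 83\right) = 28451 - 2 \cdot 83 \cdot 6804 = 28451 - 1129464 = -1101013$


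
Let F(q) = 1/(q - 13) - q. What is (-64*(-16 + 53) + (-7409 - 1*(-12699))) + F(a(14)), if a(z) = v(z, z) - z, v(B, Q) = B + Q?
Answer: 2909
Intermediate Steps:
a(z) = z (a(z) = (z + z) - z = 2*z - z = z)
F(q) = 1/(-13 + q) - q
(-64*(-16 + 53) + (-7409 - 1*(-12699))) + F(a(14)) = (-64*(-16 + 53) + (-7409 - 1*(-12699))) + (1 - 1*14² + 13*14)/(-13 + 14) = (-64*37 + (-7409 + 12699)) + (1 - 1*196 + 182)/1 = (-2368 + 5290) + 1*(1 - 196 + 182) = 2922 + 1*(-13) = 2922 - 13 = 2909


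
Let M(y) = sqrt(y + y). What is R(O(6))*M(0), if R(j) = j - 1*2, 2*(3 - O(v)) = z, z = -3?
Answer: 0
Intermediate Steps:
O(v) = 9/2 (O(v) = 3 - 1/2*(-3) = 3 + 3/2 = 9/2)
M(y) = sqrt(2)*sqrt(y) (M(y) = sqrt(2*y) = sqrt(2)*sqrt(y))
R(j) = -2 + j (R(j) = j - 2 = -2 + j)
R(O(6))*M(0) = (-2 + 9/2)*(sqrt(2)*sqrt(0)) = 5*(sqrt(2)*0)/2 = (5/2)*0 = 0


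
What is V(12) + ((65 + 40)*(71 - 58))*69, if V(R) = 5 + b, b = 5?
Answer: 94195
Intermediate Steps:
V(R) = 10 (V(R) = 5 + 5 = 10)
V(12) + ((65 + 40)*(71 - 58))*69 = 10 + ((65 + 40)*(71 - 58))*69 = 10 + (105*13)*69 = 10 + 1365*69 = 10 + 94185 = 94195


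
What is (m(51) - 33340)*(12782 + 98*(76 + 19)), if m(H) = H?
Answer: -735420588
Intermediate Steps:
(m(51) - 33340)*(12782 + 98*(76 + 19)) = (51 - 33340)*(12782 + 98*(76 + 19)) = -33289*(12782 + 98*95) = -33289*(12782 + 9310) = -33289*22092 = -735420588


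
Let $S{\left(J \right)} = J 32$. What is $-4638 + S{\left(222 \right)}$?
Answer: $2466$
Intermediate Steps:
$S{\left(J \right)} = 32 J$
$-4638 + S{\left(222 \right)} = -4638 + 32 \cdot 222 = -4638 + 7104 = 2466$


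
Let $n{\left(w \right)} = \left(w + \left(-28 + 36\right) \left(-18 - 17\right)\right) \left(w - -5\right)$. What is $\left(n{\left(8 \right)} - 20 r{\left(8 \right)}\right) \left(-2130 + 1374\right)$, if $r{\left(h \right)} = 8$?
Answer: $2794176$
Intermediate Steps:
$n{\left(w \right)} = \left(-280 + w\right) \left(5 + w\right)$ ($n{\left(w \right)} = \left(w + 8 \left(-35\right)\right) \left(w + \left(6 - 1\right)\right) = \left(w - 280\right) \left(w + 5\right) = \left(-280 + w\right) \left(5 + w\right)$)
$\left(n{\left(8 \right)} - 20 r{\left(8 \right)}\right) \left(-2130 + 1374\right) = \left(\left(-1400 + 8^{2} - 2200\right) - 160\right) \left(-2130 + 1374\right) = \left(\left(-1400 + 64 - 2200\right) - 160\right) \left(-756\right) = \left(-3536 - 160\right) \left(-756\right) = \left(-3696\right) \left(-756\right) = 2794176$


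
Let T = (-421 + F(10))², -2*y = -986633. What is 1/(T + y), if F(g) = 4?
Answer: 2/1334411 ≈ 1.4988e-6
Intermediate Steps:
y = 986633/2 (y = -½*(-986633) = 986633/2 ≈ 4.9332e+5)
T = 173889 (T = (-421 + 4)² = (-417)² = 173889)
1/(T + y) = 1/(173889 + 986633/2) = 1/(1334411/2) = 2/1334411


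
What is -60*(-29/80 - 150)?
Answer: 36087/4 ≈ 9021.8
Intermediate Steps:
-60*(-29/80 - 150) = -60*(-12029/80) = 36087/4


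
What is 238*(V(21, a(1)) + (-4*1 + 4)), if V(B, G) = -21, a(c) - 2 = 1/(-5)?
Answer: -4998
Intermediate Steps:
a(c) = 9/5 (a(c) = 2 + 1/(-5) = 2 - ⅕ = 9/5)
238*(V(21, a(1)) + (-4*1 + 4)) = 238*(-21 + (-4*1 + 4)) = 238*(-21 + (-4 + 4)) = 238*(-21 + 0) = 238*(-21) = -4998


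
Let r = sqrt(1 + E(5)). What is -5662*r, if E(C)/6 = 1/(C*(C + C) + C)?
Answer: -5662*sqrt(3355)/55 ≈ -5962.8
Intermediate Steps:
E(C) = 6/(C + 2*C**2) (E(C) = 6/(C*(C + C) + C) = 6/(C*(2*C) + C) = 6/(2*C**2 + C) = 6/(C + 2*C**2))
r = sqrt(3355)/55 (r = sqrt(1 + 6/(5*(1 + 2*5))) = sqrt(1 + 6*(1/5)/(1 + 10)) = sqrt(1 + 6*(1/5)/11) = sqrt(1 + 6*(1/5)*(1/11)) = sqrt(1 + 6/55) = sqrt(61/55) = sqrt(3355)/55 ≈ 1.0531)
-5662*r = -5662*sqrt(3355)/55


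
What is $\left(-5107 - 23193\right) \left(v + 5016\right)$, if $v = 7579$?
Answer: $-356438500$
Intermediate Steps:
$\left(-5107 - 23193\right) \left(v + 5016\right) = \left(-5107 - 23193\right) \left(7579 + 5016\right) = \left(-28300\right) 12595 = -356438500$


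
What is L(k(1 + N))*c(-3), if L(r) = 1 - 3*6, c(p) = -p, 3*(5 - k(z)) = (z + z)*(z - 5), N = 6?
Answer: -51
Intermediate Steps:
k(z) = 5 - 2*z*(-5 + z)/3 (k(z) = 5 - (z + z)*(z - 5)/3 = 5 - 2*z*(-5 + z)/3)
L(r) = -17 (L(r) = 1 - 18 = -17)
L(k(1 + N))*c(-3) = -(-17)*(-3) = -17*3 = -51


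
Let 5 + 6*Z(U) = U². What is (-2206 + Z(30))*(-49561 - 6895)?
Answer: 348361748/3 ≈ 1.1612e+8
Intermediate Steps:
Z(U) = -⅚ + U²/6
(-2206 + Z(30))*(-49561 - 6895) = (-2206 + (-⅚ + (⅙)*30²))*(-49561 - 6895) = (-2206 + (-⅚ + (⅙)*900))*(-56456) = (-2206 + (-⅚ + 150))*(-56456) = (-2206 + 895/6)*(-56456) = -12341/6*(-56456) = 348361748/3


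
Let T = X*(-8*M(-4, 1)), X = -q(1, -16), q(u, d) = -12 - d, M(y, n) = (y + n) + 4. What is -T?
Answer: -32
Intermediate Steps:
M(y, n) = 4 + n + y (M(y, n) = (n + y) + 4 = 4 + n + y)
X = -4 (X = -(-12 - 1*(-16)) = -(-12 + 16) = -1*4 = -4)
T = 32 (T = -(-32)*(4 + 1 - 4) = -(-32) = -4*(-8) = 32)
-T = -1*32 = -32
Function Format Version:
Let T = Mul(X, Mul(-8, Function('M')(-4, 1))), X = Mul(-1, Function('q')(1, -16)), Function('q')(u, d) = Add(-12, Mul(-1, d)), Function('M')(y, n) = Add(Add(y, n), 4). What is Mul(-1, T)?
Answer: -32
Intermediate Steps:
Function('M')(y, n) = Add(4, n, y) (Function('M')(y, n) = Add(Add(n, y), 4) = Add(4, n, y))
X = -4 (X = Mul(-1, Add(-12, Mul(-1, -16))) = Mul(-1, Add(-12, 16)) = Mul(-1, 4) = -4)
T = 32 (T = Mul(-4, Mul(-8, Add(4, 1, -4))) = Mul(-4, Mul(-8, 1)) = Mul(-4, -8) = 32)
Mul(-1, T) = Mul(-1, 32) = -32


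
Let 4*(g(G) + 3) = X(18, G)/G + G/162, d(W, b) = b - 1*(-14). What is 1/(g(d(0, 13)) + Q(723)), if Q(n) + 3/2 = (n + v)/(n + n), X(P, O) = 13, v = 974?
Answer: -52056/164725 ≈ -0.31602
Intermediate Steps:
d(W, b) = 14 + b (d(W, b) = b + 14 = 14 + b)
g(G) = -3 + G/648 + 13/(4*G) (g(G) = -3 + (13/G + G/162)/4 = -3 + (G/648 + 13/(4*G)) = -3 + G/648 + 13/(4*G))
Q(n) = -3/2 + (974 + n)/(2*n) (Q(n) = -3/2 + (n + 974)/(n + n) = -3/2 + (974 + n)/((2*n)) = -3/2 + (974 + n)*(1/(2*n)) = -3/2 + (974 + n)/(2*n))
1/(g(d(0, 13)) + Q(723)) = 1/((2106 + (14 + 13)*(-1944 + (14 + 13)))/(648*(14 + 13)) + (487 - 1*723)/723) = 1/((1/648)*(2106 + 27*(-1944 + 27))/27 + (487 - 723)/723) = 1/((1/648)*(1/27)*(2106 + 27*(-1917)) + (1/723)*(-236)) = 1/((1/648)*(1/27)*(2106 - 51759) - 236/723) = 1/((1/648)*(1/27)*(-49653) - 236/723) = 1/(-613/216 - 236/723) = 1/(-164725/52056) = -52056/164725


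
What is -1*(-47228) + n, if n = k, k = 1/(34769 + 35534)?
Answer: 3320270085/70303 ≈ 47228.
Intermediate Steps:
k = 1/70303 ≈ 1.4224e-5
n = 1/70303 ≈ 1.4224e-5
-1*(-47228) + n = -1*(-47228) + 1/70303 = 47228 + 1/70303 = 3320270085/70303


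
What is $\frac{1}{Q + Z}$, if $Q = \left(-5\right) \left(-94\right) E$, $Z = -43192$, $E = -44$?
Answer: $- \frac{1}{63872} \approx -1.5656 \cdot 10^{-5}$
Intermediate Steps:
$Q = -20680$ ($Q = \left(-5\right) \left(-94\right) \left(-44\right) = 470 \left(-44\right) = -20680$)
$\frac{1}{Q + Z} = \frac{1}{-20680 - 43192} = \frac{1}{-63872} = - \frac{1}{63872}$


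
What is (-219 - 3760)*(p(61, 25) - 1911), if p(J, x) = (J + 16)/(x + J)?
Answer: 653626351/86 ≈ 7.6003e+6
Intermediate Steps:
p(J, x) = (16 + J)/(J + x)
(-219 - 3760)*(p(61, 25) - 1911) = (-219 - 3760)*((16 + 61)/(61 + 25) - 1911) = -3979*(77/86 - 1911) = -3979*(-164269/86) = 653626351/86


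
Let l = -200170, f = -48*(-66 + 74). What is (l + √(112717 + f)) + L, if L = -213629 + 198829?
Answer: -214970 + √112333 ≈ -2.1463e+5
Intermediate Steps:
f = -384 (f = -48*8 = -384)
L = -14800
(l + √(112717 + f)) + L = (-200170 + √(112717 - 384)) - 14800 = (-200170 + √112333) - 14800 = -214970 + √112333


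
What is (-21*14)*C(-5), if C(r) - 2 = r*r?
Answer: -7938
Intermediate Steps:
C(r) = 2 + r² (C(r) = 2 + r*r = 2 + r²)
(-21*14)*C(-5) = (-21*14)*(2 + (-5)²) = -294*(2 + 25) = -294*27 = -7938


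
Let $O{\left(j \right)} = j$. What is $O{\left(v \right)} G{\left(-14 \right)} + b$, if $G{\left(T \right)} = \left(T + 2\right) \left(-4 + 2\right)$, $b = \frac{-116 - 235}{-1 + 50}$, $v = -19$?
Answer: $- \frac{22695}{49} \approx -463.16$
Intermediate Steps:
$b = - \frac{351}{49} \approx -7.1633$
$G{\left(T \right)} = -4 - 2 T$ ($G{\left(T \right)} = \left(2 + T\right) \left(-2\right) = -4 - 2 T$)
$O{\left(v \right)} G{\left(-14 \right)} + b = - 19 \left(-4 - -28\right) - \frac{351}{49} = - 19 \left(-4 + 28\right) - \frac{351}{49} = \left(-19\right) 24 - \frac{351}{49} = -456 - \frac{351}{49} = - \frac{22695}{49}$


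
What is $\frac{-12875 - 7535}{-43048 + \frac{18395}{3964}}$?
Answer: $\frac{80905240}{170623877} \approx 0.47417$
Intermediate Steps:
$\frac{-12875 - 7535}{-43048 + \frac{18395}{3964}} = - \frac{20410}{-43048 + 18395 \cdot \frac{1}{3964}} = - \frac{20410}{-43048 + \frac{18395}{3964}} = - \frac{20410}{- \frac{170623877}{3964}} = \left(-20410\right) \left(- \frac{3964}{170623877}\right) = \frac{80905240}{170623877}$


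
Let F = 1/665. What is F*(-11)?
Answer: -11/665 ≈ -0.016541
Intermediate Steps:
F = 1/665 ≈ 0.0015038
F*(-11) = (1/665)*(-11) = -11/665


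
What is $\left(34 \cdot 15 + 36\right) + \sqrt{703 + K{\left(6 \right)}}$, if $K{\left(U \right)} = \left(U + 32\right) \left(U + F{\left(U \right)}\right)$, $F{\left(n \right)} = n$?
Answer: $546 + \sqrt{1159} \approx 580.04$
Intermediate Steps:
$K{\left(U \right)} = 2 U \left(32 + U\right)$ ($K{\left(U \right)} = \left(U + 32\right) \left(U + U\right) = \left(32 + U\right) 2 U = 2 U \left(32 + U\right)$)
$\left(34 \cdot 15 + 36\right) + \sqrt{703 + K{\left(6 \right)}} = \left(34 \cdot 15 + 36\right) + \sqrt{703 + 2 \cdot 6 \left(32 + 6\right)} = \left(510 + 36\right) + \sqrt{703 + 2 \cdot 6 \cdot 38} = 546 + \sqrt{703 + 456} = 546 + \sqrt{1159}$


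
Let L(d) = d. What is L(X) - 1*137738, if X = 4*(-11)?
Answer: -137782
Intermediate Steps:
X = -44
L(X) - 1*137738 = -44 - 1*137738 = -44 - 137738 = -137782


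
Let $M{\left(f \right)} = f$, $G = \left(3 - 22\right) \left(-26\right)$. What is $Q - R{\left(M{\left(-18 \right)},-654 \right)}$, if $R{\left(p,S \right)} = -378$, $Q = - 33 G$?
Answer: $-15924$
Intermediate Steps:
$G = 494$ ($G = \left(-19\right) \left(-26\right) = 494$)
$Q = -16302$ ($Q = \left(-33\right) 494 = -16302$)
$Q - R{\left(M{\left(-18 \right)},-654 \right)} = -16302 - -378 = -16302 + 378 = -15924$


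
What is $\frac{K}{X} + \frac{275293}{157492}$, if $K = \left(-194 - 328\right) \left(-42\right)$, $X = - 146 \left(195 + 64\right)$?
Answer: $\frac{496933921}{425385892} \approx 1.1682$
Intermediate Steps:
$X = -37814$ ($X = \left(-146\right) 259 = -37814$)
$K = 21924$ ($K = \left(-522\right) \left(-42\right) = 21924$)
$\frac{K}{X} + \frac{275293}{157492} = \frac{21924}{-37814} + \frac{275293}{157492} = 21924 \left(- \frac{1}{37814}\right) + 275293 \cdot \frac{1}{157492} = - \frac{1566}{2701} + \frac{275293}{157492} = \frac{496933921}{425385892}$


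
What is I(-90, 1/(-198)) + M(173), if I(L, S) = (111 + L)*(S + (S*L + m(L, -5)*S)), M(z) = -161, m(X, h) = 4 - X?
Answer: -10661/66 ≈ -161.53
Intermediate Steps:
I(L, S) = (111 + L)*(S + L*S + S*(4 - L)) (I(L, S) = (111 + L)*(S + (S*L + (4 - L)*S)) = (111 + L)*(S + (L*S + S*(4 - L))) = (111 + L)*(S + L*S + S*(4 - L)))
I(-90, 1/(-198)) + M(173) = 5*(111 - 90)/(-198) - 161 = 5*(-1/198)*21 - 161 = -35/66 - 161 = -10661/66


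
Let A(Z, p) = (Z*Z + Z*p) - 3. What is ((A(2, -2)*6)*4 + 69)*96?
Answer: -288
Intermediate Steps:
A(Z, p) = -3 + Z² + Z*p (A(Z, p) = (Z² + Z*p) - 3 = -3 + Z² + Z*p)
((A(2, -2)*6)*4 + 69)*96 = (((-3 + 2² + 2*(-2))*6)*4 + 69)*96 = (((-3 + 4 - 4)*6)*4 + 69)*96 = (-3*6*4 + 69)*96 = (-18*4 + 69)*96 = (-72 + 69)*96 = -3*96 = -288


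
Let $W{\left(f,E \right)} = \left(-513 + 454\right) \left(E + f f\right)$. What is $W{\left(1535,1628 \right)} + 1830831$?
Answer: $-137282496$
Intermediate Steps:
$W{\left(f,E \right)} = - 59 E - 59 f^{2}$ ($W{\left(f,E \right)} = - 59 \left(E + f^{2}\right) = - 59 E - 59 f^{2}$)
$W{\left(1535,1628 \right)} + 1830831 = \left(\left(-59\right) 1628 - 59 \cdot 1535^{2}\right) + 1830831 = \left(-96052 - 139017275\right) + 1830831 = -139113327 + 1830831 = -137282496$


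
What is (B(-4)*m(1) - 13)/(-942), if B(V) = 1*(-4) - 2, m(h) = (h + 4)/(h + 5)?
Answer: 3/157 ≈ 0.019108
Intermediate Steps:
m(h) = (4 + h)/(5 + h)
B(V) = -6 (B(V) = -4 - 2 = -6)
(B(-4)*m(1) - 13)/(-942) = (-6*(4 + 1)/(5 + 1) - 13)/(-942) = (-6*5/6 - 13)*(-1/942) = (-5 - 13)*(-1/942) = -18*(-1/942) = 3/157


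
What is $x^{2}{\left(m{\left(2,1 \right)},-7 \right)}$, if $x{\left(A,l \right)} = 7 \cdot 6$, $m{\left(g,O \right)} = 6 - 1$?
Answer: $1764$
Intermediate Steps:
$m{\left(g,O \right)} = 5$
$x{\left(A,l \right)} = 42$
$x^{2}{\left(m{\left(2,1 \right)},-7 \right)} = 42^{2} = 1764$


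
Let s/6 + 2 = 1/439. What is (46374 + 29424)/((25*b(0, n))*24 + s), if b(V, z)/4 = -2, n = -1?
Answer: -1848629/117359 ≈ -15.752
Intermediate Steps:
b(V, z) = -8 (b(V, z) = 4*(-2) = -8)
s = -5262/439 (s = -12 + 6/439 = -5262/439 ≈ -11.986)
(46374 + 29424)/((25*b(0, n))*24 + s) = (46374 + 29424)/((25*(-8))*24 - 5262/439) = 75798/(-200*24 - 5262/439) = 75798/(-4800 - 5262/439) = 75798/(-2112462/439) = 75798*(-439/2112462) = -1848629/117359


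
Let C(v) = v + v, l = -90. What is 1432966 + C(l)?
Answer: 1432786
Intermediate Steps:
C(v) = 2*v
1432966 + C(l) = 1432966 + 2*(-90) = 1432966 - 180 = 1432786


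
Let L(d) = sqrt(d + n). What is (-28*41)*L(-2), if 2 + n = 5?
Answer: -1148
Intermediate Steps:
n = 3 (n = -2 + 5 = 3)
L(d) = sqrt(3 + d) (L(d) = sqrt(d + 3) = sqrt(3 + d))
(-28*41)*L(-2) = (-28*41)*sqrt(3 - 2) = -1148*sqrt(1) = -1148*1 = -1148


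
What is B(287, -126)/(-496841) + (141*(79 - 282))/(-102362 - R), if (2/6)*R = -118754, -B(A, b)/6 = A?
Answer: -13783864143/126147929900 ≈ -0.10927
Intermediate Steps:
B(A, b) = -6*A
R = -356262 (R = 3*(-118754) = -356262)
B(287, -126)/(-496841) + (141*(79 - 282))/(-102362 - R) = -6*287/(-496841) + (141*(79 - 282))/(-102362 - 1*(-356262)) = -1722*(-1/496841) + (141*(-203))/(-102362 + 356262) = 1722/496841 - 28623/253900 = -13783864143/126147929900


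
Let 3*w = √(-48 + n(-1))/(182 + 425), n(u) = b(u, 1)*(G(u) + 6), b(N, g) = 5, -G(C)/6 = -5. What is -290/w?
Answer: -88015*√33/11 ≈ -45964.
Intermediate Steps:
G(C) = 30 (G(C) = -6*(-5) = 30)
n(u) = 180 (n(u) = 5*(30 + 6) = 5*36 = 180)
w = 2*√33/1821 (w = (√(-48 + 180)/(182 + 425))/3 = (√132/607)/3 = ((2*√33)*(1/607))/3 = (2*√33/607)/3 = 2*√33/1821 ≈ 0.0063092)
-290/w = -290*607*√33/22 = -88015*√33/11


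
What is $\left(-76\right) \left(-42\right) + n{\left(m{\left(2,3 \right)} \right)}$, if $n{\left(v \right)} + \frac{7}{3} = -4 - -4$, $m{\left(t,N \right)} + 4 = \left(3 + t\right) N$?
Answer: $\frac{9569}{3} \approx 3189.7$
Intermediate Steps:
$m{\left(t,N \right)} = -4 + N \left(3 + t\right)$ ($m{\left(t,N \right)} = -4 + \left(3 + t\right) N = -4 + N \left(3 + t\right)$)
$n{\left(v \right)} = - \frac{7}{3}$ ($n{\left(v \right)} = - \frac{7}{3} - 0 = - \frac{7}{3} + \left(-4 + 4\right) = - \frac{7}{3} + 0 = - \frac{7}{3}$)
$\left(-76\right) \left(-42\right) + n{\left(m{\left(2,3 \right)} \right)} = \left(-76\right) \left(-42\right) - \frac{7}{3} = 3192 - \frac{7}{3} = \frac{9569}{3}$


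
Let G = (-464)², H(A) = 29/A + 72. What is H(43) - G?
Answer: -9254603/43 ≈ -2.1522e+5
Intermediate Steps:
H(A) = 72 + 29/A
G = 215296
H(43) - G = (72 + 29/43) - 1*215296 = (72 + 29*(1/43)) - 215296 = (72 + 29/43) - 215296 = 3125/43 - 215296 = -9254603/43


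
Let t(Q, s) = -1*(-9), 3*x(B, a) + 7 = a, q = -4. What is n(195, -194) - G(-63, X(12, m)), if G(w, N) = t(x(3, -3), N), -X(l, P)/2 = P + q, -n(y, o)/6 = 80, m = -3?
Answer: -489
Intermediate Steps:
x(B, a) = -7/3 + a/3
n(y, o) = -480 (n(y, o) = -6*80 = -480)
X(l, P) = 8 - 2*P (X(l, P) = -2*(P - 4) = -2*(-4 + P) = 8 - 2*P)
t(Q, s) = 9
G(w, N) = 9
n(195, -194) - G(-63, X(12, m)) = -480 - 1*9 = -480 - 9 = -489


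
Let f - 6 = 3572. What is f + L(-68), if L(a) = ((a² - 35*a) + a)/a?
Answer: 3476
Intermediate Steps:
f = 3578 (f = 6 + 3572 = 3578)
L(a) = (a² - 34*a)/a
f + L(-68) = 3578 + (-34 - 68) = 3578 - 102 = 3476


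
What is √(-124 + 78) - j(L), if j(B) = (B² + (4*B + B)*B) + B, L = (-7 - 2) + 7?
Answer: -22 + I*√46 ≈ -22.0 + 6.7823*I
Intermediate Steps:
L = -2 (L = -9 + 7 = -2)
j(B) = B + 6*B² (j(B) = (B² + (5*B)*B) + B = (B² + 5*B²) + B = 6*B² + B = B + 6*B²)
√(-124 + 78) - j(L) = √(-124 + 78) - (-2)*(1 + 6*(-2)) = √(-46) - (-2)*(1 - 12) = I*√46 - (-2)*(-11) = I*√46 - 1*22 = I*√46 - 22 = -22 + I*√46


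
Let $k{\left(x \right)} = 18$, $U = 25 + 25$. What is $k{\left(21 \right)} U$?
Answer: $900$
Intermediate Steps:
$U = 50$
$k{\left(21 \right)} U = 18 \cdot 50 = 900$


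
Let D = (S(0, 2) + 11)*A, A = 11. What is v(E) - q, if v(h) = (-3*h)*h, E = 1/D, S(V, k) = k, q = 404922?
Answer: -8280249981/20449 ≈ -4.0492e+5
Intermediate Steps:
D = 143 (D = (2 + 11)*11 = 13*11 = 143)
E = 1/143 ≈ 0.0069930
v(h) = -3*h²
v(E) - q = -3*(1/143)² - 1*404922 = -3*1/20449 - 404922 = -3/20449 - 404922 = -8280249981/20449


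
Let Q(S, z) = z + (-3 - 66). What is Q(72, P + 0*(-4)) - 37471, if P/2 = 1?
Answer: -37538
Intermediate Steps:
P = 2 (P = 2*1 = 2)
Q(S, z) = -69 + z (Q(S, z) = z - 69 = -69 + z)
Q(72, P + 0*(-4)) - 37471 = (-69 + (2 + 0*(-4))) - 37471 = (-69 + (2 + 0)) - 37471 = (-69 + 2) - 37471 = -67 - 37471 = -37538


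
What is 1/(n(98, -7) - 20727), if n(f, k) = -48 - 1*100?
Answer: -1/20875 ≈ -4.7904e-5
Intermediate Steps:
n(f, k) = -148 (n(f, k) = -48 - 100 = -148)
1/(n(98, -7) - 20727) = 1/(-148 - 20727) = 1/(-20875) = -1/20875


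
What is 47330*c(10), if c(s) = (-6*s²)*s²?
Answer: -2839800000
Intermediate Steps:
c(s) = -6*s⁴
47330*c(10) = 47330*(-6*10⁴) = 47330*(-6*10000) = 47330*(-60000) = -2839800000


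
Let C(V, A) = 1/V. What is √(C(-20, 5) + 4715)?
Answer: 43*√255/10 ≈ 68.666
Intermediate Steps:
√(C(-20, 5) + 4715) = √(1/(-20) + 4715) = √(-1/20 + 4715) = √(94299/20) = 43*√255/10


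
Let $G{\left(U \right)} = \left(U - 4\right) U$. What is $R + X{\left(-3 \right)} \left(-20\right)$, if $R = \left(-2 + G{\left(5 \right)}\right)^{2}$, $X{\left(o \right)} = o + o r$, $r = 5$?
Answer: $369$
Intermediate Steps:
$G{\left(U \right)} = U \left(-4 + U\right)$ ($G{\left(U \right)} = \left(-4 + U\right) U = U \left(-4 + U\right)$)
$X{\left(o \right)} = 6 o$ ($X{\left(o \right)} = o + o 5 = o + 5 o = 6 o$)
$R = 9$ ($R = \left(-2 + 5 \left(-4 + 5\right)\right)^{2} = \left(-2 + 5 \cdot 1\right)^{2} = \left(-2 + 5\right)^{2} = 3^{2} = 9$)
$R + X{\left(-3 \right)} \left(-20\right) = 9 + 6 \left(-3\right) \left(-20\right) = 9 - -360 = 9 + 360 = 369$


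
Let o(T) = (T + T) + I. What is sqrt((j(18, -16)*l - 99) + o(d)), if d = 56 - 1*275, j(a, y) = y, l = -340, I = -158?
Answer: sqrt(4745) ≈ 68.884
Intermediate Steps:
d = -219 (d = 56 - 275 = -219)
o(T) = -158 + 2*T (o(T) = (T + T) - 158 = 2*T - 158 = -158 + 2*T)
sqrt((j(18, -16)*l - 99) + o(d)) = sqrt((-16*(-340) - 99) + (-158 + 2*(-219))) = sqrt((5440 - 99) + (-158 - 438)) = sqrt(5341 - 596) = sqrt(4745)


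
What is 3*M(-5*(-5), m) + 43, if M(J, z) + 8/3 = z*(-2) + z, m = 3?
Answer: 26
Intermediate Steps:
M(J, z) = -8/3 - z (M(J, z) = -8/3 + (z*(-2) + z) = -8/3 + (-2*z + z) = -8/3 - z)
3*M(-5*(-5), m) + 43 = 3*(-8/3 - 1*3) + 43 = 3*(-8/3 - 3) + 43 = 3*(-17/3) + 43 = -17 + 43 = 26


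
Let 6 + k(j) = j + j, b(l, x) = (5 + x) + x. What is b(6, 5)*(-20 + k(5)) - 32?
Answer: -272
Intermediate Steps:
b(l, x) = 5 + 2*x
k(j) = -6 + 2*j (k(j) = -6 + (j + j) = -6 + 2*j)
b(6, 5)*(-20 + k(5)) - 32 = (5 + 2*5)*(-20 + (-6 + 2*5)) - 32 = (5 + 10)*(-20 + (-6 + 10)) - 32 = 15*(-20 + 4) - 32 = 15*(-16) - 32 = -240 - 32 = -272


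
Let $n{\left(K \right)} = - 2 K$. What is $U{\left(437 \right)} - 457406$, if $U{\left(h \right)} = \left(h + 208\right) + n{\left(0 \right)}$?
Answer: $-456761$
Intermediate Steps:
$U{\left(h \right)} = 208 + h$ ($U{\left(h \right)} = \left(h + 208\right) - 0 = \left(208 + h\right) + 0 = 208 + h$)
$U{\left(437 \right)} - 457406 = \left(208 + 437\right) - 457406 = 645 - 457406 = -456761$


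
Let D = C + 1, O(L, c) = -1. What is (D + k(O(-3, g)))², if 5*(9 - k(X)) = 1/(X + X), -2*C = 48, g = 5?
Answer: 19321/100 ≈ 193.21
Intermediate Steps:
C = -24 (C = -½*48 = -24)
k(X) = 9 - 1/(10*X) (k(X) = 9 - 1/(5*(X + X)) = 9 - 1/(2*X)/5 = 9 - 1/(10*X))
D = -23 (D = -24 + 1 = -23)
(D + k(O(-3, g)))² = (-23 + (9 - ⅒/(-1)))² = (-23 + (9 - ⅒*(-1)))² = (-23 + (9 + ⅒))² = (-23 + 91/10)² = (-139/10)² = 19321/100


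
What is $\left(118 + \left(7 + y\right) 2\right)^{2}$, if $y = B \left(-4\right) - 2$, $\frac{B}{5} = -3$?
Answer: $61504$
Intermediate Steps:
$B = -15$ ($B = 5 \left(-3\right) = -15$)
$y = 58$ ($y = \left(-15\right) \left(-4\right) - 2 = 60 - 2 = 58$)
$\left(118 + \left(7 + y\right) 2\right)^{2} = \left(118 + \left(7 + 58\right) 2\right)^{2} = \left(118 + 65 \cdot 2\right)^{2} = \left(118 + 130\right)^{2} = 248^{2} = 61504$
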